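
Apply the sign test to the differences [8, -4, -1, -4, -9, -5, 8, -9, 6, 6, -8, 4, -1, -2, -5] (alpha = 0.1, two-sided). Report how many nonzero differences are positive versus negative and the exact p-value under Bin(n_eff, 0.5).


Step 1: Discard zero differences. Original n = 15; n_eff = number of nonzero differences = 15.
Nonzero differences (with sign): +8, -4, -1, -4, -9, -5, +8, -9, +6, +6, -8, +4, -1, -2, -5
Step 2: Count signs: positive = 5, negative = 10.
Step 3: Under H0: P(positive) = 0.5, so the number of positives S ~ Bin(15, 0.5).
Step 4: Two-sided exact p-value = sum of Bin(15,0.5) probabilities at or below the observed probability = 0.301758.
Step 5: alpha = 0.1. fail to reject H0.

n_eff = 15, pos = 5, neg = 10, p = 0.301758, fail to reject H0.


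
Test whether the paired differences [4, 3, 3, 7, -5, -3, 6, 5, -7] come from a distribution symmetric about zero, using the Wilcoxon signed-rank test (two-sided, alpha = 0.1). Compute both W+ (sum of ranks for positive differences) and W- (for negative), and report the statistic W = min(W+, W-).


Step 1: Drop any zero differences (none here) and take |d_i|.
|d| = [4, 3, 3, 7, 5, 3, 6, 5, 7]
Step 2: Midrank |d_i| (ties get averaged ranks).
ranks: |4|->4, |3|->2, |3|->2, |7|->8.5, |5|->5.5, |3|->2, |6|->7, |5|->5.5, |7|->8.5
Step 3: Attach original signs; sum ranks with positive sign and with negative sign.
W+ = 4 + 2 + 2 + 8.5 + 7 + 5.5 = 29
W- = 5.5 + 2 + 8.5 = 16
(Check: W+ + W- = 45 should equal n(n+1)/2 = 45.)
Step 4: Test statistic W = min(W+, W-) = 16.
Step 5: Ties in |d|, so use the tie-corrected normal approximation.
        E[W] = n(n+1)/4 = 9*10/4 = 22.5.
        Tie groups: |d|=3 (t=3), |d|=5 (t=2), |d|=7 (t=2); sum(t^3 - t) = 36.
        Var[W] = n(n+1)(2n+1)/24 - sum(t^3-t)/48 = 1710/24 - 36/48 = 70.5.
        z = (W - E[W]) / sqrt(Var[W]) = (16 - 22.5) / 8.3964 = -0.7741.
        Two-sided p = 2*Phi(z) = 0.438849.
Step 6: alpha = 0.1. fail to reject H0.

W+ = 29, W- = 16, W = min = 16, p = 0.438849, fail to reject H0.


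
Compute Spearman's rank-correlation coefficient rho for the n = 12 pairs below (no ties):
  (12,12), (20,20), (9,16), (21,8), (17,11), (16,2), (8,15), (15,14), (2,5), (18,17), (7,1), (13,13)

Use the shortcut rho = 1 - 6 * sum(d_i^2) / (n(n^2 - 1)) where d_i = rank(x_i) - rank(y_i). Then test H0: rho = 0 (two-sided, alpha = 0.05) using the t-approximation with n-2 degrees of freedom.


Step 1: Rank x and y separately (midranks; no ties here).
rank(x): 12->5, 20->11, 9->4, 21->12, 17->9, 16->8, 8->3, 15->7, 2->1, 18->10, 7->2, 13->6
rank(y): 12->6, 20->12, 16->10, 8->4, 11->5, 2->2, 15->9, 14->8, 5->3, 17->11, 1->1, 13->7
Step 2: d_i = R_x(i) - R_y(i); compute d_i^2.
  (5-6)^2=1, (11-12)^2=1, (4-10)^2=36, (12-4)^2=64, (9-5)^2=16, (8-2)^2=36, (3-9)^2=36, (7-8)^2=1, (1-3)^2=4, (10-11)^2=1, (2-1)^2=1, (6-7)^2=1
sum(d^2) = 198.
Step 3: rho = 1 - 6*198 / (12*(12^2 - 1)) = 1 - 1188/1716 = 0.307692.
Step 4: Under H0, t = rho * sqrt((n-2)/(1-rho^2)) = 1.0226 ~ t(10).
Step 5: Two-sided p-value from the t-distribution with 10 df = 0.330589.
Step 6: alpha = 0.05. fail to reject H0.

rho = 0.3077, p = 0.330589, fail to reject H0 at alpha = 0.05.


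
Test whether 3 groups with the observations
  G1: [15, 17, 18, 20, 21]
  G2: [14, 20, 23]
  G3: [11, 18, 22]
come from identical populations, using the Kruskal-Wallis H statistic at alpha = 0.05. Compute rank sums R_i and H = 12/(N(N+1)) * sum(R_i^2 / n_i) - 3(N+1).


Step 1: Combine all N = 11 observations and assign midranks.
sorted (value, group, rank): (11,G3,1), (14,G2,2), (15,G1,3), (17,G1,4), (18,G1,5.5), (18,G3,5.5), (20,G1,7.5), (20,G2,7.5), (21,G1,9), (22,G3,10), (23,G2,11)
Step 2: Sum ranks within each group.
R_1 = 29 (n_1 = 5)
R_2 = 20.5 (n_2 = 3)
R_3 = 16.5 (n_3 = 3)
Step 3: H = 12/(N(N+1)) * sum(R_i^2/n_i) - 3(N+1)
     = 12/(11*12) * (29^2/5 + 20.5^2/3 + 16.5^2/3) - 3*12
     = 0.090909 * 399.033 - 36
     = 0.275758.
Step 4: Ties present; correction factor C = 1 - 12/(11^3 - 11) = 0.990909. Corrected H = 0.275758 / 0.990909 = 0.278287.
Step 5: Under H0, H ~ chi^2(2); p-value = 0.870103.
Step 6: alpha = 0.05. fail to reject H0.

H = 0.2783, df = 2, p = 0.870103, fail to reject H0.


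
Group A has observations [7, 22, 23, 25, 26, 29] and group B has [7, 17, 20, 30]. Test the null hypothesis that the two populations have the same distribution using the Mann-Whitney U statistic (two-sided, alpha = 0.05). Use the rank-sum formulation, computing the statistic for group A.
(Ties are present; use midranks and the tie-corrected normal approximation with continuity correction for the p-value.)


Step 1: Combine and sort all 10 observations; assign midranks.
sorted (value, group): (7,X), (7,Y), (17,Y), (20,Y), (22,X), (23,X), (25,X), (26,X), (29,X), (30,Y)
ranks: 7->1.5, 7->1.5, 17->3, 20->4, 22->5, 23->6, 25->7, 26->8, 29->9, 30->10
Step 2: Rank sum for X: R1 = 1.5 + 5 + 6 + 7 + 8 + 9 = 36.5.
Step 3: U_X = R1 - n1(n1+1)/2 = 36.5 - 6*7/2 = 36.5 - 21 = 15.5.
       U_Y = n1*n2 - U_X = 24 - 15.5 = 8.5.
Step 4: Ties are present, so use the tie-corrected normal approximation (with continuity correction) for the p-value.
Step 5: p-value = 0.521166; compare to alpha = 0.05. fail to reject H0.

U_X = 15.5, p = 0.521166, fail to reject H0 at alpha = 0.05.


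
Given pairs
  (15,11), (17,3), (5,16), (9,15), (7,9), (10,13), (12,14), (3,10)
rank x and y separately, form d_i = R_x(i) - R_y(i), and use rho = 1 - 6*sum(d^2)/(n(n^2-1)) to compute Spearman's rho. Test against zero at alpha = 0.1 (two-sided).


Step 1: Rank x and y separately (midranks; no ties here).
rank(x): 15->7, 17->8, 5->2, 9->4, 7->3, 10->5, 12->6, 3->1
rank(y): 11->4, 3->1, 16->8, 15->7, 9->2, 13->5, 14->6, 10->3
Step 2: d_i = R_x(i) - R_y(i); compute d_i^2.
  (7-4)^2=9, (8-1)^2=49, (2-8)^2=36, (4-7)^2=9, (3-2)^2=1, (5-5)^2=0, (6-6)^2=0, (1-3)^2=4
sum(d^2) = 108.
Step 3: rho = 1 - 6*108 / (8*(8^2 - 1)) = 1 - 648/504 = -0.285714.
Step 4: Under H0, t = rho * sqrt((n-2)/(1-rho^2)) = -0.7303 ~ t(6).
Step 5: Two-sided p-value from the t-distribution with 6 df = 0.492726.
Step 6: alpha = 0.1. fail to reject H0.

rho = -0.2857, p = 0.492726, fail to reject H0 at alpha = 0.1.


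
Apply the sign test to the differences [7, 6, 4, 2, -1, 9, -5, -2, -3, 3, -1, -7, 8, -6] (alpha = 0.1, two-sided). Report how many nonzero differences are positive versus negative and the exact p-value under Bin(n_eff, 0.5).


Step 1: Discard zero differences. Original n = 14; n_eff = number of nonzero differences = 14.
Nonzero differences (with sign): +7, +6, +4, +2, -1, +9, -5, -2, -3, +3, -1, -7, +8, -6
Step 2: Count signs: positive = 7, negative = 7.
Step 3: Under H0: P(positive) = 0.5, so the number of positives S ~ Bin(14, 0.5).
Step 4: Two-sided exact p-value = sum of Bin(14,0.5) probabilities at or below the observed probability = 1.000000.
Step 5: alpha = 0.1. fail to reject H0.

n_eff = 14, pos = 7, neg = 7, p = 1.000000, fail to reject H0.


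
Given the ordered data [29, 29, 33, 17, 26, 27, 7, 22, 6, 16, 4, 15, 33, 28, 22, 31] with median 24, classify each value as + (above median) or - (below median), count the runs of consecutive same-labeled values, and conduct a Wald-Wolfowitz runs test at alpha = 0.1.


Step 1: Compute median = 24; label A = above, B = below.
Labels in order: AAABAABBBBBBAABA  (n_A = 8, n_B = 8)
Step 2: Count runs R = 7.
Step 3: Under H0 (random ordering), E[R] = 2*n_A*n_B/(n_A+n_B) + 1 = 2*8*8/16 + 1 = 9.0000.
        Var[R] = 2*n_A*n_B*(2*n_A*n_B - n_A - n_B) / ((n_A+n_B)^2 * (n_A+n_B-1)) = 14336/3840 = 3.7333.
        SD[R] = 1.9322.
Step 4: Continuity-corrected z = (R + 0.5 - E[R]) / SD[R] = (7 + 0.5 - 9.0000) / 1.9322 = -0.7763.
Step 5: Two-sided p-value via normal approximation = 2*(1 - Phi(|z|)) = 0.437558.
Step 6: alpha = 0.1. fail to reject H0.

R = 7, z = -0.7763, p = 0.437558, fail to reject H0.


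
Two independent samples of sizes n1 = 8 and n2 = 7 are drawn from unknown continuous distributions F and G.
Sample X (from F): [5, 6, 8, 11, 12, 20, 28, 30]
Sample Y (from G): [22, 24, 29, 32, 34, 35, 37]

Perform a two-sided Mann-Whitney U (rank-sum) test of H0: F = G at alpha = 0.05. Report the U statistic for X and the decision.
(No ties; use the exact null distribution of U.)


Step 1: Combine and sort all 15 observations; assign midranks.
sorted (value, group): (5,X), (6,X), (8,X), (11,X), (12,X), (20,X), (22,Y), (24,Y), (28,X), (29,Y), (30,X), (32,Y), (34,Y), (35,Y), (37,Y)
ranks: 5->1, 6->2, 8->3, 11->4, 12->5, 20->6, 22->7, 24->8, 28->9, 29->10, 30->11, 32->12, 34->13, 35->14, 37->15
Step 2: Rank sum for X: R1 = 1 + 2 + 3 + 4 + 5 + 6 + 9 + 11 = 41.
Step 3: U_X = R1 - n1(n1+1)/2 = 41 - 8*9/2 = 41 - 36 = 5.
       U_Y = n1*n2 - U_X = 56 - 5 = 51.
Step 4: No ties, so the exact null distribution of U (based on enumerating the C(15,8) = 6435 equally likely rank assignments) gives the two-sided p-value.
Step 5: p-value = 0.005905; compare to alpha = 0.05. reject H0.

U_X = 5, p = 0.005905, reject H0 at alpha = 0.05.


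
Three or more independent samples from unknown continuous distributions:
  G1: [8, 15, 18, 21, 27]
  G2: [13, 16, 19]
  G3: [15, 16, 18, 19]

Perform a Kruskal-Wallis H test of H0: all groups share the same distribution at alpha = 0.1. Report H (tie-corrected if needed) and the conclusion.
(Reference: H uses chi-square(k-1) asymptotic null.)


Step 1: Combine all N = 12 observations and assign midranks.
sorted (value, group, rank): (8,G1,1), (13,G2,2), (15,G1,3.5), (15,G3,3.5), (16,G2,5.5), (16,G3,5.5), (18,G1,7.5), (18,G3,7.5), (19,G2,9.5), (19,G3,9.5), (21,G1,11), (27,G1,12)
Step 2: Sum ranks within each group.
R_1 = 35 (n_1 = 5)
R_2 = 17 (n_2 = 3)
R_3 = 26 (n_3 = 4)
Step 3: H = 12/(N(N+1)) * sum(R_i^2/n_i) - 3(N+1)
     = 12/(12*13) * (35^2/5 + 17^2/3 + 26^2/4) - 3*13
     = 0.076923 * 510.333 - 39
     = 0.256410.
Step 4: Ties present; correction factor C = 1 - 24/(12^3 - 12) = 0.986014. Corrected H = 0.256410 / 0.986014 = 0.260047.
Step 5: Under H0, H ~ chi^2(2); p-value = 0.878075.
Step 6: alpha = 0.1. fail to reject H0.

H = 0.2600, df = 2, p = 0.878075, fail to reject H0.


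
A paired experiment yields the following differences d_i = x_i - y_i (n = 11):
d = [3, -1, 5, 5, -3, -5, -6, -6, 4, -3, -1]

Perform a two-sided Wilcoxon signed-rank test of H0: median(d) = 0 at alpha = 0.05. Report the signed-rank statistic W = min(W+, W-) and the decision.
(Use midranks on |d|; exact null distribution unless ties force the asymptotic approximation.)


Step 1: Drop any zero differences (none here) and take |d_i|.
|d| = [3, 1, 5, 5, 3, 5, 6, 6, 4, 3, 1]
Step 2: Midrank |d_i| (ties get averaged ranks).
ranks: |3|->4, |1|->1.5, |5|->8, |5|->8, |3|->4, |5|->8, |6|->10.5, |6|->10.5, |4|->6, |3|->4, |1|->1.5
Step 3: Attach original signs; sum ranks with positive sign and with negative sign.
W+ = 4 + 8 + 8 + 6 = 26
W- = 1.5 + 4 + 8 + 10.5 + 10.5 + 4 + 1.5 = 40
(Check: W+ + W- = 66 should equal n(n+1)/2 = 66.)
Step 4: Test statistic W = min(W+, W-) = 26.
Step 5: Ties in |d|, so use the tie-corrected normal approximation.
        E[W] = n(n+1)/4 = 11*12/4 = 33.
        Tie groups: |d|=1 (t=2), |d|=3 (t=3), |d|=5 (t=3), |d|=6 (t=2); sum(t^3 - t) = 60.
        Var[W] = n(n+1)(2n+1)/24 - sum(t^3-t)/48 = 3036/24 - 60/48 = 125.25.
        z = (W - E[W]) / sqrt(Var[W]) = (26 - 33) / 11.1915 = -0.6255.
        Two-sided p = 2*Phi(z) = 0.531660.
Step 6: alpha = 0.05. fail to reject H0.

W+ = 26, W- = 40, W = min = 26, p = 0.531660, fail to reject H0.


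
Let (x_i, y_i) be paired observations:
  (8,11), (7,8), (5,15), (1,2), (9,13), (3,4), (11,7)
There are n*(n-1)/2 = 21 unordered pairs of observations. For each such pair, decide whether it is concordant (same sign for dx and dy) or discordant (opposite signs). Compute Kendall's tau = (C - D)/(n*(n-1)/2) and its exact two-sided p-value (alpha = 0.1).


Step 1: Enumerate the 21 unordered pairs (i,j) with i<j and classify each by sign(x_j-x_i) * sign(y_j-y_i).
  (1,2):dx=-1,dy=-3->C; (1,3):dx=-3,dy=+4->D; (1,4):dx=-7,dy=-9->C; (1,5):dx=+1,dy=+2->C
  (1,6):dx=-5,dy=-7->C; (1,7):dx=+3,dy=-4->D; (2,3):dx=-2,dy=+7->D; (2,4):dx=-6,dy=-6->C
  (2,5):dx=+2,dy=+5->C; (2,6):dx=-4,dy=-4->C; (2,7):dx=+4,dy=-1->D; (3,4):dx=-4,dy=-13->C
  (3,5):dx=+4,dy=-2->D; (3,6):dx=-2,dy=-11->C; (3,7):dx=+6,dy=-8->D; (4,5):dx=+8,dy=+11->C
  (4,6):dx=+2,dy=+2->C; (4,7):dx=+10,dy=+5->C; (5,6):dx=-6,dy=-9->C; (5,7):dx=+2,dy=-6->D
  (6,7):dx=+8,dy=+3->C
Step 2: C = 14, D = 7, total pairs = 21.
Step 3: tau = (C - D)/(n(n-1)/2) = (14 - 7)/21 = 0.333333.
Step 4: Exact two-sided p-value (enumerate n! = 5040 permutations of y under H0): p = 0.381349.
Step 5: alpha = 0.1. fail to reject H0.

tau_b = 0.3333 (C=14, D=7), p = 0.381349, fail to reject H0.


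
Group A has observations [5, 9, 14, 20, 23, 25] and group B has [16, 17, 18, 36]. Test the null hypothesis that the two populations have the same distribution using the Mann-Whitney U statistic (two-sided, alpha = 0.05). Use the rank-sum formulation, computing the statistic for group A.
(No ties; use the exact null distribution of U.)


Step 1: Combine and sort all 10 observations; assign midranks.
sorted (value, group): (5,X), (9,X), (14,X), (16,Y), (17,Y), (18,Y), (20,X), (23,X), (25,X), (36,Y)
ranks: 5->1, 9->2, 14->3, 16->4, 17->5, 18->6, 20->7, 23->8, 25->9, 36->10
Step 2: Rank sum for X: R1 = 1 + 2 + 3 + 7 + 8 + 9 = 30.
Step 3: U_X = R1 - n1(n1+1)/2 = 30 - 6*7/2 = 30 - 21 = 9.
       U_Y = n1*n2 - U_X = 24 - 9 = 15.
Step 4: No ties, so the exact null distribution of U (based on enumerating the C(10,6) = 210 equally likely rank assignments) gives the two-sided p-value.
Step 5: p-value = 0.609524; compare to alpha = 0.05. fail to reject H0.

U_X = 9, p = 0.609524, fail to reject H0 at alpha = 0.05.


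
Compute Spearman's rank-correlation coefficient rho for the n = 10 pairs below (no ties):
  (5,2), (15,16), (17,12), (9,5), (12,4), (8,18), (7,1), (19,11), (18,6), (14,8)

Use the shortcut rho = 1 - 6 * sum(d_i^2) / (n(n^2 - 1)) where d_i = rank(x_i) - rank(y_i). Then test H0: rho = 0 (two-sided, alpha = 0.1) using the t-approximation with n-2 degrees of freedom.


Step 1: Rank x and y separately (midranks; no ties here).
rank(x): 5->1, 15->7, 17->8, 9->4, 12->5, 8->3, 7->2, 19->10, 18->9, 14->6
rank(y): 2->2, 16->9, 12->8, 5->4, 4->3, 18->10, 1->1, 11->7, 6->5, 8->6
Step 2: d_i = R_x(i) - R_y(i); compute d_i^2.
  (1-2)^2=1, (7-9)^2=4, (8-8)^2=0, (4-4)^2=0, (5-3)^2=4, (3-10)^2=49, (2-1)^2=1, (10-7)^2=9, (9-5)^2=16, (6-6)^2=0
sum(d^2) = 84.
Step 3: rho = 1 - 6*84 / (10*(10^2 - 1)) = 1 - 504/990 = 0.490909.
Step 4: Under H0, t = rho * sqrt((n-2)/(1-rho^2)) = 1.5938 ~ t(8).
Step 5: Two-sided p-value from the t-distribution with 8 df = 0.149656.
Step 6: alpha = 0.1. fail to reject H0.

rho = 0.4909, p = 0.149656, fail to reject H0 at alpha = 0.1.


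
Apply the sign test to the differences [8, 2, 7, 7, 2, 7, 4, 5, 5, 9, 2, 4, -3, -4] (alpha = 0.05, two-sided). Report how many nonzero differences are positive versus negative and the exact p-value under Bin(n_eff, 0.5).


Step 1: Discard zero differences. Original n = 14; n_eff = number of nonzero differences = 14.
Nonzero differences (with sign): +8, +2, +7, +7, +2, +7, +4, +5, +5, +9, +2, +4, -3, -4
Step 2: Count signs: positive = 12, negative = 2.
Step 3: Under H0: P(positive) = 0.5, so the number of positives S ~ Bin(14, 0.5).
Step 4: Two-sided exact p-value = sum of Bin(14,0.5) probabilities at or below the observed probability = 0.012939.
Step 5: alpha = 0.05. reject H0.

n_eff = 14, pos = 12, neg = 2, p = 0.012939, reject H0.


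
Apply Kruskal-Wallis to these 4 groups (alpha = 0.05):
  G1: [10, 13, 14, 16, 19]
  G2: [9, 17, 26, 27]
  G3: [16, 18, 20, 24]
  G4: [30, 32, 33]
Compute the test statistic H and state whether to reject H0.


Step 1: Combine all N = 16 observations and assign midranks.
sorted (value, group, rank): (9,G2,1), (10,G1,2), (13,G1,3), (14,G1,4), (16,G1,5.5), (16,G3,5.5), (17,G2,7), (18,G3,8), (19,G1,9), (20,G3,10), (24,G3,11), (26,G2,12), (27,G2,13), (30,G4,14), (32,G4,15), (33,G4,16)
Step 2: Sum ranks within each group.
R_1 = 23.5 (n_1 = 5)
R_2 = 33 (n_2 = 4)
R_3 = 34.5 (n_3 = 4)
R_4 = 45 (n_4 = 3)
Step 3: H = 12/(N(N+1)) * sum(R_i^2/n_i) - 3(N+1)
     = 12/(16*17) * (23.5^2/5 + 33^2/4 + 34.5^2/4 + 45^2/3) - 3*17
     = 0.044118 * 1355.26 - 51
     = 8.790993.
Step 4: Ties present; correction factor C = 1 - 6/(16^3 - 16) = 0.998529. Corrected H = 8.790993 / 0.998529 = 8.803940.
Step 5: Under H0, H ~ chi^2(3); p-value = 0.032014.
Step 6: alpha = 0.05. reject H0.

H = 8.8039, df = 3, p = 0.032014, reject H0.


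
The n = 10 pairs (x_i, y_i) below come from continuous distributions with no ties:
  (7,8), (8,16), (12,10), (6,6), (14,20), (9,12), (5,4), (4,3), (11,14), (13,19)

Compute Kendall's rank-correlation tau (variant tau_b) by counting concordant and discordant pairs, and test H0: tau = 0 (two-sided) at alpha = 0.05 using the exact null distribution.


Step 1: Enumerate the 45 unordered pairs (i,j) with i<j and classify each by sign(x_j-x_i) * sign(y_j-y_i).
  (1,2):dx=+1,dy=+8->C; (1,3):dx=+5,dy=+2->C; (1,4):dx=-1,dy=-2->C; (1,5):dx=+7,dy=+12->C
  (1,6):dx=+2,dy=+4->C; (1,7):dx=-2,dy=-4->C; (1,8):dx=-3,dy=-5->C; (1,9):dx=+4,dy=+6->C
  (1,10):dx=+6,dy=+11->C; (2,3):dx=+4,dy=-6->D; (2,4):dx=-2,dy=-10->C; (2,5):dx=+6,dy=+4->C
  (2,6):dx=+1,dy=-4->D; (2,7):dx=-3,dy=-12->C; (2,8):dx=-4,dy=-13->C; (2,9):dx=+3,dy=-2->D
  (2,10):dx=+5,dy=+3->C; (3,4):dx=-6,dy=-4->C; (3,5):dx=+2,dy=+10->C; (3,6):dx=-3,dy=+2->D
  (3,7):dx=-7,dy=-6->C; (3,8):dx=-8,dy=-7->C; (3,9):dx=-1,dy=+4->D; (3,10):dx=+1,dy=+9->C
  (4,5):dx=+8,dy=+14->C; (4,6):dx=+3,dy=+6->C; (4,7):dx=-1,dy=-2->C; (4,8):dx=-2,dy=-3->C
  (4,9):dx=+5,dy=+8->C; (4,10):dx=+7,dy=+13->C; (5,6):dx=-5,dy=-8->C; (5,7):dx=-9,dy=-16->C
  (5,8):dx=-10,dy=-17->C; (5,9):dx=-3,dy=-6->C; (5,10):dx=-1,dy=-1->C; (6,7):dx=-4,dy=-8->C
  (6,8):dx=-5,dy=-9->C; (6,9):dx=+2,dy=+2->C; (6,10):dx=+4,dy=+7->C; (7,8):dx=-1,dy=-1->C
  (7,9):dx=+6,dy=+10->C; (7,10):dx=+8,dy=+15->C; (8,9):dx=+7,dy=+11->C; (8,10):dx=+9,dy=+16->C
  (9,10):dx=+2,dy=+5->C
Step 2: C = 40, D = 5, total pairs = 45.
Step 3: tau = (C - D)/(n(n-1)/2) = (40 - 5)/45 = 0.777778.
Step 4: Exact two-sided p-value (enumerate n! = 3628800 permutations of y under H0): p = 0.000946.
Step 5: alpha = 0.05. reject H0.

tau_b = 0.7778 (C=40, D=5), p = 0.000946, reject H0.


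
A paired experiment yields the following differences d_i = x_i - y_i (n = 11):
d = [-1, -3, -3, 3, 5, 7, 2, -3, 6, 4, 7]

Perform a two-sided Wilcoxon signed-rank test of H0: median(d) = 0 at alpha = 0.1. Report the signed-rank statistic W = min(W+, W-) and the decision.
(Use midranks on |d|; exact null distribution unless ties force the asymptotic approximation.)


Step 1: Drop any zero differences (none here) and take |d_i|.
|d| = [1, 3, 3, 3, 5, 7, 2, 3, 6, 4, 7]
Step 2: Midrank |d_i| (ties get averaged ranks).
ranks: |1|->1, |3|->4.5, |3|->4.5, |3|->4.5, |5|->8, |7|->10.5, |2|->2, |3|->4.5, |6|->9, |4|->7, |7|->10.5
Step 3: Attach original signs; sum ranks with positive sign and with negative sign.
W+ = 4.5 + 8 + 10.5 + 2 + 9 + 7 + 10.5 = 51.5
W- = 1 + 4.5 + 4.5 + 4.5 = 14.5
(Check: W+ + W- = 66 should equal n(n+1)/2 = 66.)
Step 4: Test statistic W = min(W+, W-) = 14.5.
Step 5: Ties in |d|, so use the tie-corrected normal approximation.
        E[W] = n(n+1)/4 = 11*12/4 = 33.
        Tie groups: |d|=3 (t=4), |d|=7 (t=2); sum(t^3 - t) = 66.
        Var[W] = n(n+1)(2n+1)/24 - sum(t^3-t)/48 = 3036/24 - 66/48 = 125.125.
        z = (W - E[W]) / sqrt(Var[W]) = (14.5 - 33) / 11.1859 = -1.6539.
        Two-sided p = 2*Phi(z) = 0.098155.
Step 6: alpha = 0.1. reject H0.

W+ = 51.5, W- = 14.5, W = min = 14.5, p = 0.098155, reject H0.


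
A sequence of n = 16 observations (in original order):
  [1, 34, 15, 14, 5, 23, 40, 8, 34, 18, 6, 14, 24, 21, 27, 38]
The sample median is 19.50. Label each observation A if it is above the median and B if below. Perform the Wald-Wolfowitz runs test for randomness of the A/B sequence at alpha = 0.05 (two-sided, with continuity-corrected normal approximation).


Step 1: Compute median = 19.50; label A = above, B = below.
Labels in order: BABBBAABABBBAAAA  (n_A = 8, n_B = 8)
Step 2: Count runs R = 8.
Step 3: Under H0 (random ordering), E[R] = 2*n_A*n_B/(n_A+n_B) + 1 = 2*8*8/16 + 1 = 9.0000.
        Var[R] = 2*n_A*n_B*(2*n_A*n_B - n_A - n_B) / ((n_A+n_B)^2 * (n_A+n_B-1)) = 14336/3840 = 3.7333.
        SD[R] = 1.9322.
Step 4: Continuity-corrected z = (R + 0.5 - E[R]) / SD[R] = (8 + 0.5 - 9.0000) / 1.9322 = -0.2588.
Step 5: Two-sided p-value via normal approximation = 2*(1 - Phi(|z|)) = 0.795809.
Step 6: alpha = 0.05. fail to reject H0.

R = 8, z = -0.2588, p = 0.795809, fail to reject H0.


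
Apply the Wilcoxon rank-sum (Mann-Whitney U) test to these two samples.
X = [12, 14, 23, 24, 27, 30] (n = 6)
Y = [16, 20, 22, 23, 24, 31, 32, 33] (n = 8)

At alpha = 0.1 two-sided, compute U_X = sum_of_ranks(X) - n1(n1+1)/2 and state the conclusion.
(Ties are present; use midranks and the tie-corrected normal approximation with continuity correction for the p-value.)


Step 1: Combine and sort all 14 observations; assign midranks.
sorted (value, group): (12,X), (14,X), (16,Y), (20,Y), (22,Y), (23,X), (23,Y), (24,X), (24,Y), (27,X), (30,X), (31,Y), (32,Y), (33,Y)
ranks: 12->1, 14->2, 16->3, 20->4, 22->5, 23->6.5, 23->6.5, 24->8.5, 24->8.5, 27->10, 30->11, 31->12, 32->13, 33->14
Step 2: Rank sum for X: R1 = 1 + 2 + 6.5 + 8.5 + 10 + 11 = 39.
Step 3: U_X = R1 - n1(n1+1)/2 = 39 - 6*7/2 = 39 - 21 = 18.
       U_Y = n1*n2 - U_X = 48 - 18 = 30.
Step 4: Ties are present, so use the tie-corrected normal approximation (with continuity correction) for the p-value.
Step 5: p-value = 0.476705; compare to alpha = 0.1. fail to reject H0.

U_X = 18, p = 0.476705, fail to reject H0 at alpha = 0.1.


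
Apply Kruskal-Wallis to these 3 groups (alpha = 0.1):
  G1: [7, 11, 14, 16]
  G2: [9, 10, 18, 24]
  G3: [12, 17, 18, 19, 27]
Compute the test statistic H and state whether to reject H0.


Step 1: Combine all N = 13 observations and assign midranks.
sorted (value, group, rank): (7,G1,1), (9,G2,2), (10,G2,3), (11,G1,4), (12,G3,5), (14,G1,6), (16,G1,7), (17,G3,8), (18,G2,9.5), (18,G3,9.5), (19,G3,11), (24,G2,12), (27,G3,13)
Step 2: Sum ranks within each group.
R_1 = 18 (n_1 = 4)
R_2 = 26.5 (n_2 = 4)
R_3 = 46.5 (n_3 = 5)
Step 3: H = 12/(N(N+1)) * sum(R_i^2/n_i) - 3(N+1)
     = 12/(13*14) * (18^2/4 + 26.5^2/4 + 46.5^2/5) - 3*14
     = 0.065934 * 689.013 - 42
     = 3.429396.
Step 4: Ties present; correction factor C = 1 - 6/(13^3 - 13) = 0.997253. Corrected H = 3.429396 / 0.997253 = 3.438843.
Step 5: Under H0, H ~ chi^2(2); p-value = 0.179170.
Step 6: alpha = 0.1. fail to reject H0.

H = 3.4388, df = 2, p = 0.179170, fail to reject H0.


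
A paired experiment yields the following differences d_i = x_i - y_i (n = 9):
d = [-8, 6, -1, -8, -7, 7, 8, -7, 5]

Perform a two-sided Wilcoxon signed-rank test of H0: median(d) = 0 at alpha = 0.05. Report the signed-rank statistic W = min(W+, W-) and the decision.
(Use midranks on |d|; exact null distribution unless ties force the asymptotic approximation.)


Step 1: Drop any zero differences (none here) and take |d_i|.
|d| = [8, 6, 1, 8, 7, 7, 8, 7, 5]
Step 2: Midrank |d_i| (ties get averaged ranks).
ranks: |8|->8, |6|->3, |1|->1, |8|->8, |7|->5, |7|->5, |8|->8, |7|->5, |5|->2
Step 3: Attach original signs; sum ranks with positive sign and with negative sign.
W+ = 3 + 5 + 8 + 2 = 18
W- = 8 + 1 + 8 + 5 + 5 = 27
(Check: W+ + W- = 45 should equal n(n+1)/2 = 45.)
Step 4: Test statistic W = min(W+, W-) = 18.
Step 5: Ties in |d|, so use the tie-corrected normal approximation.
        E[W] = n(n+1)/4 = 9*10/4 = 22.5.
        Tie groups: |d|=7 (t=3), |d|=8 (t=3); sum(t^3 - t) = 48.
        Var[W] = n(n+1)(2n+1)/24 - sum(t^3-t)/48 = 1710/24 - 48/48 = 70.25.
        z = (W - E[W]) / sqrt(Var[W]) = (18 - 22.5) / 8.3815 = -0.5369.
        Two-sided p = 2*Phi(z) = 0.591340.
Step 6: alpha = 0.05. fail to reject H0.

W+ = 18, W- = 27, W = min = 18, p = 0.591340, fail to reject H0.


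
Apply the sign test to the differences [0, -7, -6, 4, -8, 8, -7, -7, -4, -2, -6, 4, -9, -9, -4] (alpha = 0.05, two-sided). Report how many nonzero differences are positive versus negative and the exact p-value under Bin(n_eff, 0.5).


Step 1: Discard zero differences. Original n = 15; n_eff = number of nonzero differences = 14.
Nonzero differences (with sign): -7, -6, +4, -8, +8, -7, -7, -4, -2, -6, +4, -9, -9, -4
Step 2: Count signs: positive = 3, negative = 11.
Step 3: Under H0: P(positive) = 0.5, so the number of positives S ~ Bin(14, 0.5).
Step 4: Two-sided exact p-value = sum of Bin(14,0.5) probabilities at or below the observed probability = 0.057373.
Step 5: alpha = 0.05. fail to reject H0.

n_eff = 14, pos = 3, neg = 11, p = 0.057373, fail to reject H0.


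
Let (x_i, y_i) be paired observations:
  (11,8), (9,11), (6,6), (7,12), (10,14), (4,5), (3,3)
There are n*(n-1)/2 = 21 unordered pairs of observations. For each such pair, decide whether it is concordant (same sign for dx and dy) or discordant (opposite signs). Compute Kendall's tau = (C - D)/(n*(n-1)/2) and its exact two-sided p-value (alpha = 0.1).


Step 1: Enumerate the 21 unordered pairs (i,j) with i<j and classify each by sign(x_j-x_i) * sign(y_j-y_i).
  (1,2):dx=-2,dy=+3->D; (1,3):dx=-5,dy=-2->C; (1,4):dx=-4,dy=+4->D; (1,5):dx=-1,dy=+6->D
  (1,6):dx=-7,dy=-3->C; (1,7):dx=-8,dy=-5->C; (2,3):dx=-3,dy=-5->C; (2,4):dx=-2,dy=+1->D
  (2,5):dx=+1,dy=+3->C; (2,6):dx=-5,dy=-6->C; (2,7):dx=-6,dy=-8->C; (3,4):dx=+1,dy=+6->C
  (3,5):dx=+4,dy=+8->C; (3,6):dx=-2,dy=-1->C; (3,7):dx=-3,dy=-3->C; (4,5):dx=+3,dy=+2->C
  (4,6):dx=-3,dy=-7->C; (4,7):dx=-4,dy=-9->C; (5,6):dx=-6,dy=-9->C; (5,7):dx=-7,dy=-11->C
  (6,7):dx=-1,dy=-2->C
Step 2: C = 17, D = 4, total pairs = 21.
Step 3: tau = (C - D)/(n(n-1)/2) = (17 - 4)/21 = 0.619048.
Step 4: Exact two-sided p-value (enumerate n! = 5040 permutations of y under H0): p = 0.069048.
Step 5: alpha = 0.1. reject H0.

tau_b = 0.6190 (C=17, D=4), p = 0.069048, reject H0.


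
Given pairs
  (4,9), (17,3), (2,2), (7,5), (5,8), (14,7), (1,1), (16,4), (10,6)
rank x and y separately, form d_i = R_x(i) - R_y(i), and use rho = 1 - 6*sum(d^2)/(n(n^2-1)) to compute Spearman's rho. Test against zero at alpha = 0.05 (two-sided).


Step 1: Rank x and y separately (midranks; no ties here).
rank(x): 4->3, 17->9, 2->2, 7->5, 5->4, 14->7, 1->1, 16->8, 10->6
rank(y): 9->9, 3->3, 2->2, 5->5, 8->8, 7->7, 1->1, 4->4, 6->6
Step 2: d_i = R_x(i) - R_y(i); compute d_i^2.
  (3-9)^2=36, (9-3)^2=36, (2-2)^2=0, (5-5)^2=0, (4-8)^2=16, (7-7)^2=0, (1-1)^2=0, (8-4)^2=16, (6-6)^2=0
sum(d^2) = 104.
Step 3: rho = 1 - 6*104 / (9*(9^2 - 1)) = 1 - 624/720 = 0.133333.
Step 4: Under H0, t = rho * sqrt((n-2)/(1-rho^2)) = 0.3559 ~ t(7).
Step 5: Two-sided p-value from the t-distribution with 7 df = 0.732368.
Step 6: alpha = 0.05. fail to reject H0.

rho = 0.1333, p = 0.732368, fail to reject H0 at alpha = 0.05.


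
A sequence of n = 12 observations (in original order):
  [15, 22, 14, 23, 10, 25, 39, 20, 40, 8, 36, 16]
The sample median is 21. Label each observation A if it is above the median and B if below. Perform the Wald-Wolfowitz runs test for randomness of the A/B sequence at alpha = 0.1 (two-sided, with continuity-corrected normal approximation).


Step 1: Compute median = 21; label A = above, B = below.
Labels in order: BABABAABABAB  (n_A = 6, n_B = 6)
Step 2: Count runs R = 11.
Step 3: Under H0 (random ordering), E[R] = 2*n_A*n_B/(n_A+n_B) + 1 = 2*6*6/12 + 1 = 7.0000.
        Var[R] = 2*n_A*n_B*(2*n_A*n_B - n_A - n_B) / ((n_A+n_B)^2 * (n_A+n_B-1)) = 4320/1584 = 2.7273.
        SD[R] = 1.6514.
Step 4: Continuity-corrected z = (R - 0.5 - E[R]) / SD[R] = (11 - 0.5 - 7.0000) / 1.6514 = 2.1194.
Step 5: Two-sided p-value via normal approximation = 2*(1 - Phi(|z|)) = 0.034060.
Step 6: alpha = 0.1. reject H0.

R = 11, z = 2.1194, p = 0.034060, reject H0.


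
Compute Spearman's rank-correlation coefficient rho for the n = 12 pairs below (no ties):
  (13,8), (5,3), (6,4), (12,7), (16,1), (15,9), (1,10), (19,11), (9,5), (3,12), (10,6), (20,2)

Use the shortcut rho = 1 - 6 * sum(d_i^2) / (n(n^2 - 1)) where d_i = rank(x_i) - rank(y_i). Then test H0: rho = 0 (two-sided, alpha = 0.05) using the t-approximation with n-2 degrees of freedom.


Step 1: Rank x and y separately (midranks; no ties here).
rank(x): 13->8, 5->3, 6->4, 12->7, 16->10, 15->9, 1->1, 19->11, 9->5, 3->2, 10->6, 20->12
rank(y): 8->8, 3->3, 4->4, 7->7, 1->1, 9->9, 10->10, 11->11, 5->5, 12->12, 6->6, 2->2
Step 2: d_i = R_x(i) - R_y(i); compute d_i^2.
  (8-8)^2=0, (3-3)^2=0, (4-4)^2=0, (7-7)^2=0, (10-1)^2=81, (9-9)^2=0, (1-10)^2=81, (11-11)^2=0, (5-5)^2=0, (2-12)^2=100, (6-6)^2=0, (12-2)^2=100
sum(d^2) = 362.
Step 3: rho = 1 - 6*362 / (12*(12^2 - 1)) = 1 - 2172/1716 = -0.265734.
Step 4: Under H0, t = rho * sqrt((n-2)/(1-rho^2)) = -0.8717 ~ t(10).
Step 5: Two-sided p-value from the t-distribution with 10 df = 0.403833.
Step 6: alpha = 0.05. fail to reject H0.

rho = -0.2657, p = 0.403833, fail to reject H0 at alpha = 0.05.


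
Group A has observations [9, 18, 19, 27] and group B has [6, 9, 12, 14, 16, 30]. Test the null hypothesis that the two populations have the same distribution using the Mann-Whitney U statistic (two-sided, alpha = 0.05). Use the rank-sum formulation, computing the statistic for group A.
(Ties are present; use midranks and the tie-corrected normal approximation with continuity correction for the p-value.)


Step 1: Combine and sort all 10 observations; assign midranks.
sorted (value, group): (6,Y), (9,X), (9,Y), (12,Y), (14,Y), (16,Y), (18,X), (19,X), (27,X), (30,Y)
ranks: 6->1, 9->2.5, 9->2.5, 12->4, 14->5, 16->6, 18->7, 19->8, 27->9, 30->10
Step 2: Rank sum for X: R1 = 2.5 + 7 + 8 + 9 = 26.5.
Step 3: U_X = R1 - n1(n1+1)/2 = 26.5 - 4*5/2 = 26.5 - 10 = 16.5.
       U_Y = n1*n2 - U_X = 24 - 16.5 = 7.5.
Step 4: Ties are present, so use the tie-corrected normal approximation (with continuity correction) for the p-value.
Step 5: p-value = 0.392330; compare to alpha = 0.05. fail to reject H0.

U_X = 16.5, p = 0.392330, fail to reject H0 at alpha = 0.05.


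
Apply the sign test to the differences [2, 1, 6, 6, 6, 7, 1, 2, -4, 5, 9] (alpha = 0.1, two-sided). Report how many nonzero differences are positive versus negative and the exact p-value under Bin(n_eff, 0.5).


Step 1: Discard zero differences. Original n = 11; n_eff = number of nonzero differences = 11.
Nonzero differences (with sign): +2, +1, +6, +6, +6, +7, +1, +2, -4, +5, +9
Step 2: Count signs: positive = 10, negative = 1.
Step 3: Under H0: P(positive) = 0.5, so the number of positives S ~ Bin(11, 0.5).
Step 4: Two-sided exact p-value = sum of Bin(11,0.5) probabilities at or below the observed probability = 0.011719.
Step 5: alpha = 0.1. reject H0.

n_eff = 11, pos = 10, neg = 1, p = 0.011719, reject H0.


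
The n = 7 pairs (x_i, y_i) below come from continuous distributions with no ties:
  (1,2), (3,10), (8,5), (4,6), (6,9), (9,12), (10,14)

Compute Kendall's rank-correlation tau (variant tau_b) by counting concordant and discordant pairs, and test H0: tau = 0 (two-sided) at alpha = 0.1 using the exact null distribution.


Step 1: Enumerate the 21 unordered pairs (i,j) with i<j and classify each by sign(x_j-x_i) * sign(y_j-y_i).
  (1,2):dx=+2,dy=+8->C; (1,3):dx=+7,dy=+3->C; (1,4):dx=+3,dy=+4->C; (1,5):dx=+5,dy=+7->C
  (1,6):dx=+8,dy=+10->C; (1,7):dx=+9,dy=+12->C; (2,3):dx=+5,dy=-5->D; (2,4):dx=+1,dy=-4->D
  (2,5):dx=+3,dy=-1->D; (2,6):dx=+6,dy=+2->C; (2,7):dx=+7,dy=+4->C; (3,4):dx=-4,dy=+1->D
  (3,5):dx=-2,dy=+4->D; (3,6):dx=+1,dy=+7->C; (3,7):dx=+2,dy=+9->C; (4,5):dx=+2,dy=+3->C
  (4,6):dx=+5,dy=+6->C; (4,7):dx=+6,dy=+8->C; (5,6):dx=+3,dy=+3->C; (5,7):dx=+4,dy=+5->C
  (6,7):dx=+1,dy=+2->C
Step 2: C = 16, D = 5, total pairs = 21.
Step 3: tau = (C - D)/(n(n-1)/2) = (16 - 5)/21 = 0.523810.
Step 4: Exact two-sided p-value (enumerate n! = 5040 permutations of y under H0): p = 0.136111.
Step 5: alpha = 0.1. fail to reject H0.

tau_b = 0.5238 (C=16, D=5), p = 0.136111, fail to reject H0.


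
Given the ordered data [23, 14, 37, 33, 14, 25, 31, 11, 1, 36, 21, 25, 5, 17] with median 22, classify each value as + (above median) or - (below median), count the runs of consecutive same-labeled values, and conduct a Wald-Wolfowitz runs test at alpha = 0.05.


Step 1: Compute median = 22; label A = above, B = below.
Labels in order: ABAABAABBABABB  (n_A = 7, n_B = 7)
Step 2: Count runs R = 10.
Step 3: Under H0 (random ordering), E[R] = 2*n_A*n_B/(n_A+n_B) + 1 = 2*7*7/14 + 1 = 8.0000.
        Var[R] = 2*n_A*n_B*(2*n_A*n_B - n_A - n_B) / ((n_A+n_B)^2 * (n_A+n_B-1)) = 8232/2548 = 3.2308.
        SD[R] = 1.7974.
Step 4: Continuity-corrected z = (R - 0.5 - E[R]) / SD[R] = (10 - 0.5 - 8.0000) / 1.7974 = 0.8345.
Step 5: Two-sided p-value via normal approximation = 2*(1 - Phi(|z|)) = 0.403986.
Step 6: alpha = 0.05. fail to reject H0.

R = 10, z = 0.8345, p = 0.403986, fail to reject H0.


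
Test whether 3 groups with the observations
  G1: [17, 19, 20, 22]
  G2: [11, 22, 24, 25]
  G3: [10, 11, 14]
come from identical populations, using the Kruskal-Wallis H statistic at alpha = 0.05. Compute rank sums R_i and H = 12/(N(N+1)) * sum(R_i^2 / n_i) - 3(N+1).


Step 1: Combine all N = 11 observations and assign midranks.
sorted (value, group, rank): (10,G3,1), (11,G2,2.5), (11,G3,2.5), (14,G3,4), (17,G1,5), (19,G1,6), (20,G1,7), (22,G1,8.5), (22,G2,8.5), (24,G2,10), (25,G2,11)
Step 2: Sum ranks within each group.
R_1 = 26.5 (n_1 = 4)
R_2 = 32 (n_2 = 4)
R_3 = 7.5 (n_3 = 3)
Step 3: H = 12/(N(N+1)) * sum(R_i^2/n_i) - 3(N+1)
     = 12/(11*12) * (26.5^2/4 + 32^2/4 + 7.5^2/3) - 3*12
     = 0.090909 * 450.312 - 36
     = 4.937500.
Step 4: Ties present; correction factor C = 1 - 12/(11^3 - 11) = 0.990909. Corrected H = 4.937500 / 0.990909 = 4.982798.
Step 5: Under H0, H ~ chi^2(2); p-value = 0.082794.
Step 6: alpha = 0.05. fail to reject H0.

H = 4.9828, df = 2, p = 0.082794, fail to reject H0.


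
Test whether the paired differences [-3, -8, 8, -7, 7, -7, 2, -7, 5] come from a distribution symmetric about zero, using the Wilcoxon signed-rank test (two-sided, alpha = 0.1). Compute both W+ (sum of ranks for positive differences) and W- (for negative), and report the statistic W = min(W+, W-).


Step 1: Drop any zero differences (none here) and take |d_i|.
|d| = [3, 8, 8, 7, 7, 7, 2, 7, 5]
Step 2: Midrank |d_i| (ties get averaged ranks).
ranks: |3|->2, |8|->8.5, |8|->8.5, |7|->5.5, |7|->5.5, |7|->5.5, |2|->1, |7|->5.5, |5|->3
Step 3: Attach original signs; sum ranks with positive sign and with negative sign.
W+ = 8.5 + 5.5 + 1 + 3 = 18
W- = 2 + 8.5 + 5.5 + 5.5 + 5.5 = 27
(Check: W+ + W- = 45 should equal n(n+1)/2 = 45.)
Step 4: Test statistic W = min(W+, W-) = 18.
Step 5: Ties in |d|, so use the tie-corrected normal approximation.
        E[W] = n(n+1)/4 = 9*10/4 = 22.5.
        Tie groups: |d|=7 (t=4), |d|=8 (t=2); sum(t^3 - t) = 66.
        Var[W] = n(n+1)(2n+1)/24 - sum(t^3-t)/48 = 1710/24 - 66/48 = 69.875.
        z = (W - E[W]) / sqrt(Var[W]) = (18 - 22.5) / 8.3591 = -0.5383.
        Two-sided p = 2*Phi(z) = 0.590347.
Step 6: alpha = 0.1. fail to reject H0.

W+ = 18, W- = 27, W = min = 18, p = 0.590347, fail to reject H0.


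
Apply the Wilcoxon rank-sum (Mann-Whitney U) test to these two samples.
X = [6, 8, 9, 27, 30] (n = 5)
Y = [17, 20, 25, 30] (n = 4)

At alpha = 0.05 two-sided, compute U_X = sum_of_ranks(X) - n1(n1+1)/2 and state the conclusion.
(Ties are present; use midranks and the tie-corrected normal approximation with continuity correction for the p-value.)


Step 1: Combine and sort all 9 observations; assign midranks.
sorted (value, group): (6,X), (8,X), (9,X), (17,Y), (20,Y), (25,Y), (27,X), (30,X), (30,Y)
ranks: 6->1, 8->2, 9->3, 17->4, 20->5, 25->6, 27->7, 30->8.5, 30->8.5
Step 2: Rank sum for X: R1 = 1 + 2 + 3 + 7 + 8.5 = 21.5.
Step 3: U_X = R1 - n1(n1+1)/2 = 21.5 - 5*6/2 = 21.5 - 15 = 6.5.
       U_Y = n1*n2 - U_X = 20 - 6.5 = 13.5.
Step 4: Ties are present, so use the tie-corrected normal approximation (with continuity correction) for the p-value.
Step 5: p-value = 0.460558; compare to alpha = 0.05. fail to reject H0.

U_X = 6.5, p = 0.460558, fail to reject H0 at alpha = 0.05.


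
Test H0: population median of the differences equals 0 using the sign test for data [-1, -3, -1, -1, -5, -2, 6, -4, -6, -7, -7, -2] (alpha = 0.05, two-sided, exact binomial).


Step 1: Discard zero differences. Original n = 12; n_eff = number of nonzero differences = 12.
Nonzero differences (with sign): -1, -3, -1, -1, -5, -2, +6, -4, -6, -7, -7, -2
Step 2: Count signs: positive = 1, negative = 11.
Step 3: Under H0: P(positive) = 0.5, so the number of positives S ~ Bin(12, 0.5).
Step 4: Two-sided exact p-value = sum of Bin(12,0.5) probabilities at or below the observed probability = 0.006348.
Step 5: alpha = 0.05. reject H0.

n_eff = 12, pos = 1, neg = 11, p = 0.006348, reject H0.


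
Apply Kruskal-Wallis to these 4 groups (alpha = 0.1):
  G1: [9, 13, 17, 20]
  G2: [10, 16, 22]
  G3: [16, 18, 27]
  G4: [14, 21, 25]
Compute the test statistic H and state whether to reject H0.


Step 1: Combine all N = 13 observations and assign midranks.
sorted (value, group, rank): (9,G1,1), (10,G2,2), (13,G1,3), (14,G4,4), (16,G2,5.5), (16,G3,5.5), (17,G1,7), (18,G3,8), (20,G1,9), (21,G4,10), (22,G2,11), (25,G4,12), (27,G3,13)
Step 2: Sum ranks within each group.
R_1 = 20 (n_1 = 4)
R_2 = 18.5 (n_2 = 3)
R_3 = 26.5 (n_3 = 3)
R_4 = 26 (n_4 = 3)
Step 3: H = 12/(N(N+1)) * sum(R_i^2/n_i) - 3(N+1)
     = 12/(13*14) * (20^2/4 + 18.5^2/3 + 26.5^2/3 + 26^2/3) - 3*14
     = 0.065934 * 673.5 - 42
     = 2.406593.
Step 4: Ties present; correction factor C = 1 - 6/(13^3 - 13) = 0.997253. Corrected H = 2.406593 / 0.997253 = 2.413223.
Step 5: Under H0, H ~ chi^2(3); p-value = 0.491178.
Step 6: alpha = 0.1. fail to reject H0.

H = 2.4132, df = 3, p = 0.491178, fail to reject H0.


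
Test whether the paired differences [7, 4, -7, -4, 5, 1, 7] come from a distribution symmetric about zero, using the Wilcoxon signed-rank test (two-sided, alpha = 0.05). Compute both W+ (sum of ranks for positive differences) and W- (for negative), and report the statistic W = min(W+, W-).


Step 1: Drop any zero differences (none here) and take |d_i|.
|d| = [7, 4, 7, 4, 5, 1, 7]
Step 2: Midrank |d_i| (ties get averaged ranks).
ranks: |7|->6, |4|->2.5, |7|->6, |4|->2.5, |5|->4, |1|->1, |7|->6
Step 3: Attach original signs; sum ranks with positive sign and with negative sign.
W+ = 6 + 2.5 + 4 + 1 + 6 = 19.5
W- = 6 + 2.5 = 8.5
(Check: W+ + W- = 28 should equal n(n+1)/2 = 28.)
Step 4: Test statistic W = min(W+, W-) = 8.5.
Step 5: Ties in |d|, so use the tie-corrected normal approximation.
        E[W] = n(n+1)/4 = 7*8/4 = 14.
        Tie groups: |d|=4 (t=2), |d|=7 (t=3); sum(t^3 - t) = 30.
        Var[W] = n(n+1)(2n+1)/24 - sum(t^3-t)/48 = 840/24 - 30/48 = 34.375.
        z = (W - E[W]) / sqrt(Var[W]) = (8.5 - 14) / 5.8630 = -0.9381.
        Two-sided p = 2*Phi(z) = 0.348202.
Step 6: alpha = 0.05. fail to reject H0.

W+ = 19.5, W- = 8.5, W = min = 8.5, p = 0.348202, fail to reject H0.


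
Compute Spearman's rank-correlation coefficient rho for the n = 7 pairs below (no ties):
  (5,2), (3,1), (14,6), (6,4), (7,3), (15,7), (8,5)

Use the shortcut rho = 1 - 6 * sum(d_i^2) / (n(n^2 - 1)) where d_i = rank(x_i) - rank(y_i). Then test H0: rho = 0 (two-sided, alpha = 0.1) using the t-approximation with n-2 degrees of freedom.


Step 1: Rank x and y separately (midranks; no ties here).
rank(x): 5->2, 3->1, 14->6, 6->3, 7->4, 15->7, 8->5
rank(y): 2->2, 1->1, 6->6, 4->4, 3->3, 7->7, 5->5
Step 2: d_i = R_x(i) - R_y(i); compute d_i^2.
  (2-2)^2=0, (1-1)^2=0, (6-6)^2=0, (3-4)^2=1, (4-3)^2=1, (7-7)^2=0, (5-5)^2=0
sum(d^2) = 2.
Step 3: rho = 1 - 6*2 / (7*(7^2 - 1)) = 1 - 12/336 = 0.964286.
Step 4: Under H0, t = rho * sqrt((n-2)/(1-rho^2)) = 8.1408 ~ t(5).
Step 5: Two-sided p-value from the t-distribution with 5 df = 0.000454.
Step 6: alpha = 0.1. reject H0.

rho = 0.9643, p = 0.000454, reject H0 at alpha = 0.1.


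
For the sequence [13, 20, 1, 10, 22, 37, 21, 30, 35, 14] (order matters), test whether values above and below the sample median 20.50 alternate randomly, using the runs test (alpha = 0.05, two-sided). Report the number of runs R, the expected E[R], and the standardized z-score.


Step 1: Compute median = 20.50; label A = above, B = below.
Labels in order: BBBBAAAAAB  (n_A = 5, n_B = 5)
Step 2: Count runs R = 3.
Step 3: Under H0 (random ordering), E[R] = 2*n_A*n_B/(n_A+n_B) + 1 = 2*5*5/10 + 1 = 6.0000.
        Var[R] = 2*n_A*n_B*(2*n_A*n_B - n_A - n_B) / ((n_A+n_B)^2 * (n_A+n_B-1)) = 2000/900 = 2.2222.
        SD[R] = 1.4907.
Step 4: Continuity-corrected z = (R + 0.5 - E[R]) / SD[R] = (3 + 0.5 - 6.0000) / 1.4907 = -1.6771.
Step 5: Two-sided p-value via normal approximation = 2*(1 - Phi(|z|)) = 0.093533.
Step 6: alpha = 0.05. fail to reject H0.

R = 3, z = -1.6771, p = 0.093533, fail to reject H0.
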